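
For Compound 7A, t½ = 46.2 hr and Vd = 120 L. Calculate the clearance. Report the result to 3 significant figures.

1.80 L/hr

k = ln 2 / t½ = ln 2 / 46.2 = 0.01500 hr⁻¹
CL = k · V = 0.01500 × 120 ≈ 1.80 L/hr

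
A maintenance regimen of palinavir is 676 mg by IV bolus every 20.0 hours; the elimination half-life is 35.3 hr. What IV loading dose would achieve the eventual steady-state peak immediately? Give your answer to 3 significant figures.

k = ln 2 / 35.3 = 0.01964 hr⁻¹
Accumulation ratio R = 1 / (1 − e^(−kτ)) = 1 / (1 − e^(−0.01964×20.0)) = 1 / (1 − 0.6752) = 3.079
Loading dose = maintenance dose × R = 676 × 3.079 ≈ 2080 mg

2080 mg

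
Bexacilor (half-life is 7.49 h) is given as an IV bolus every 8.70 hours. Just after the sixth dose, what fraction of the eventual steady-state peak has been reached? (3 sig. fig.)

0.992

k = ln 2 / 7.49 = 0.09254 h⁻¹
f_n = 1 − e^(−nkτ) = 1 − e^(−6 × 0.09254 × 8.70) = 1 − e^(−4.831) = 1 − 0.007981 ≈ 0.992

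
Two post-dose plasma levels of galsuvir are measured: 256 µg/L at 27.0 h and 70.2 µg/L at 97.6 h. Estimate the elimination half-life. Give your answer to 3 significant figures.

37.8 hours

k = ln(C₁/C₂) / (t₂ − t₁) = ln(256/70.2) / (97.6 − 27.0)
  = 1.294 / 70.60 = 0.01833 h⁻¹
t½ = ln 2 / k = ln 2 / 0.01833 ≈ 37.8 hours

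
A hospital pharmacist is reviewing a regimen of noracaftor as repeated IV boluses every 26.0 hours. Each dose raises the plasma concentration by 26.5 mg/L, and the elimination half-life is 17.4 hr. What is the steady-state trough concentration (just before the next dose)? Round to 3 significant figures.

k = ln 2 / 17.4 = 0.03984 hr⁻¹
Fraction remaining after one interval: e^(−kτ) = e^(−0.03984 × 26.0) = 0.3550
R = 1 / (1 − 0.3550) = 1.550
Css,max = 26.5 × 1.550 = 41.08 mg/L
Css,min = Css,max × e^(−kτ) = 41.08 × 0.3550 ≈ 14.6 mg/L

14.6 mg/L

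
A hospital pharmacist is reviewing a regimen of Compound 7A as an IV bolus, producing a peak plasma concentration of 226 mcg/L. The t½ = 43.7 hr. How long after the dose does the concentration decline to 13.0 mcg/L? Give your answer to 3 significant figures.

k = ln 2 / 43.7 = 0.01586 hr⁻¹
C(t) = C₀ e^(−kt)  ⇒  t = ln(C₀/C) / k
t = ln(226/13.0) / 0.01586 = 2.856 / 0.01586 ≈ 180 hours

180 hours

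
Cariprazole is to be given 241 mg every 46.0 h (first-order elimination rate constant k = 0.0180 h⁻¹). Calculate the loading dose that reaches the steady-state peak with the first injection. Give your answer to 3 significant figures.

Accumulation ratio R = 1 / (1 − e^(−kτ)) = 1 / (1 − e^(−0.01800×46.0)) = 1 / (1 − 0.4369) = 1.776
Loading dose = maintenance dose × R = 241 × 1.776 ≈ 428 mg

428 mg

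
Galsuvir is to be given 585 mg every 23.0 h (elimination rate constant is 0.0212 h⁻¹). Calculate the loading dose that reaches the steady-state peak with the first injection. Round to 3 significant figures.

1520 mg

Accumulation ratio R = 1 / (1 − e^(−kτ)) = 1 / (1 − e^(−0.02120×23.0)) = 1 / (1 − 0.6141) = 2.591
Loading dose = maintenance dose × R = 585 × 2.591 ≈ 1520 mg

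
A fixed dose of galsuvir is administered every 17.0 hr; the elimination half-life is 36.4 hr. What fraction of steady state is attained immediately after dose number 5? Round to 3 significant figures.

k = ln 2 / 36.4 = 0.01904 hr⁻¹
f_n = 1 − e^(−nkτ) = 1 − e^(−5 × 0.01904 × 17.0) = 1 − e^(−1.619) = 1 − 0.1982 ≈ 0.802

0.802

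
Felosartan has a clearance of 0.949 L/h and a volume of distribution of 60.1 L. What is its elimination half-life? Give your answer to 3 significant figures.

43.9 hours

k = CL / V = 0.949 / 60.1 = 0.01579 h⁻¹
t½ = ln 2 / k = ln 2 / 0.01579 ≈ 43.9 hours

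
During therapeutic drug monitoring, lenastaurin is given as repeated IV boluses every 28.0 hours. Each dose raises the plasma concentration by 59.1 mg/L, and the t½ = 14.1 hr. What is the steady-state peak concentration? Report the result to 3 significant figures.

k = ln 2 / 14.1 = 0.04916 hr⁻¹
Fraction remaining after one interval: e^(−kτ) = e^(−0.04916 × 28.0) = 0.2525
R = 1 / (1 − 0.2525) = 1.338
Css,max = 59.1 × 1.338 ≈ 79.1 mg/L

79.1 mg/L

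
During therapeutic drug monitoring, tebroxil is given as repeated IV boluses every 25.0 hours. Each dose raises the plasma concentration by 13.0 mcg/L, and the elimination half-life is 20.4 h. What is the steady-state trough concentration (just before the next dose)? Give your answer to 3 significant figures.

k = ln 2 / 20.4 = 0.03398 h⁻¹
Fraction remaining after one interval: e^(−kτ) = e^(−0.03398 × 25.0) = 0.4277
R = 1 / (1 − 0.4277) = 1.747
Css,max = 13.0 × 1.747 = 22.71 mcg/L
Css,min = Css,max × e^(−kτ) = 22.71 × 0.4277 ≈ 9.71 mcg/L

9.71 mcg/L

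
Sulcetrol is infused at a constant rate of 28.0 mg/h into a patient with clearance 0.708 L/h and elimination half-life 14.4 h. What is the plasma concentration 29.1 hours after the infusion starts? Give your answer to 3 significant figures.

29.8 µg/mL

Css = rate / CL = 28.0 / 0.708 = 39.55 µg/mL
k = ln 2 / 14.4 = 0.04814 h⁻¹
C(t) = Css (1 − e^(−kt)) = 39.55 × (1 − e^(−1.401)) = 39.55 × 0.7536 ≈ 29.8 µg/mL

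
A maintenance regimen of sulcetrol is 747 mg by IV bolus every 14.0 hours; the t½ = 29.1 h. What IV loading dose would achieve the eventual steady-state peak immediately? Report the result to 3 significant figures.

2630 mg

k = ln 2 / 29.1 = 0.02382 h⁻¹
Accumulation ratio R = 1 / (1 − e^(−kτ)) = 1 / (1 − e^(−0.02382×14.0)) = 1 / (1 − 0.7164) = 3.526
Loading dose = maintenance dose × R = 747 × 3.526 ≈ 2630 mg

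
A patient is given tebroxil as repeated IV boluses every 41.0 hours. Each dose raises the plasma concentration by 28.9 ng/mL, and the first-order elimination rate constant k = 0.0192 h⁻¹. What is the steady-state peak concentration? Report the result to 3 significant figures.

53.0 ng/mL

Fraction remaining after one interval: e^(−kτ) = e^(−0.01920 × 41.0) = 0.4551
R = 1 / (1 − 0.4551) = 1.835
Css,max = 28.9 × 1.835 ≈ 53.0 ng/mL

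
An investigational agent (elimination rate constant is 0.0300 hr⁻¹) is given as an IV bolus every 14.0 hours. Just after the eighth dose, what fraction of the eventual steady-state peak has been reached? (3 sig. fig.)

f_n = 1 − e^(−nkτ) = 1 − e^(−8 × 0.03000 × 14.0) = 1 − e^(−3.360) = 1 − 0.03474 ≈ 0.965

0.965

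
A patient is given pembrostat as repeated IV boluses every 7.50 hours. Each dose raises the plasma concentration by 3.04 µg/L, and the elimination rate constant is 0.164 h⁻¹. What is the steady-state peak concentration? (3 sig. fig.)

4.30 µg/L

Fraction remaining after one interval: e^(−kτ) = e^(−0.1640 × 7.50) = 0.2923
R = 1 / (1 − 0.2923) = 1.413
Css,max = 3.04 × 1.413 ≈ 4.30 µg/L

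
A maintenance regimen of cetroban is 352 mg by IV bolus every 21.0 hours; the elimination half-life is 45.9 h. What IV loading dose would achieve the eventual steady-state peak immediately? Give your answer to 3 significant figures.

k = ln 2 / 45.9 = 0.01510 h⁻¹
Accumulation ratio R = 1 / (1 − e^(−kτ)) = 1 / (1 − e^(−0.01510×21.0)) = 1 / (1 − 0.7282) = 3.680
Loading dose = maintenance dose × R = 352 × 3.680 ≈ 1300 mg

1300 mg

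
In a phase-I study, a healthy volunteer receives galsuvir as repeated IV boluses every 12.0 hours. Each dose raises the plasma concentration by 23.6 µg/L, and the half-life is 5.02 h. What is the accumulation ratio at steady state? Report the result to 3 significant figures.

k = ln 2 / 5.02 = 0.1381 h⁻¹
Fraction remaining after one interval: e^(−kτ) = e^(−0.1381 × 12.0) = 0.1907
R = 1 / (1 − 0.1907) = 1 / 0.8093 ≈ 1.24

1.24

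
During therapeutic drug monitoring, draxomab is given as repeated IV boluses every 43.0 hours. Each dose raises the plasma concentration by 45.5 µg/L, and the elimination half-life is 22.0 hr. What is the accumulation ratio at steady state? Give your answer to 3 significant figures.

1.35

k = ln 2 / 22.0 = 0.03151 hr⁻¹
Fraction remaining after one interval: e^(−kτ) = e^(−0.03151 × 43.0) = 0.2580
R = 1 / (1 − 0.2580) = 1 / 0.7420 ≈ 1.35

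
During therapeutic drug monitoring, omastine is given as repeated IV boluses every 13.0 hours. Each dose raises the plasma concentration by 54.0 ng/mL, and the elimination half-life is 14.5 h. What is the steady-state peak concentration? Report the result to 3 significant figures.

117 ng/mL

k = ln 2 / 14.5 = 0.04780 h⁻¹
Fraction remaining after one interval: e^(−kτ) = e^(−0.04780 × 13.0) = 0.5372
R = 1 / (1 − 0.5372) = 2.161
Css,max = 54.0 × 2.161 ≈ 117 ng/mL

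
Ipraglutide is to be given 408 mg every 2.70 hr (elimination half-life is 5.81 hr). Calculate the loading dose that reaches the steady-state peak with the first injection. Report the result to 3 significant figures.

1480 mg

k = ln 2 / 5.81 = 0.1193 hr⁻¹
Accumulation ratio R = 1 / (1 − e^(−kτ)) = 1 / (1 − e^(−0.1193×2.70)) = 1 / (1 − 0.7246) = 3.631
Loading dose = maintenance dose × R = 408 × 3.631 ≈ 1480 mg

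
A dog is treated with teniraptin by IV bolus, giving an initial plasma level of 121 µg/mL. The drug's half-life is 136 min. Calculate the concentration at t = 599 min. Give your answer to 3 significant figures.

5.71 µg/mL

k = ln 2 / 136 = 0.005097 min⁻¹
C(t) = C₀ e^(−kt) = 121 × e^(−0.005097 × 599) = 121 × e^(−3.053) = 121 × 0.04722 ≈ 5.71 µg/mL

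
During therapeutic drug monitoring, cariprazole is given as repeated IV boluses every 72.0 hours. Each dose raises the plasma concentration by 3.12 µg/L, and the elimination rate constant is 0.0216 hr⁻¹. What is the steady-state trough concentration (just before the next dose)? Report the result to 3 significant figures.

0.835 µg/L

Fraction remaining after one interval: e^(−kτ) = e^(−0.02160 × 72.0) = 0.2111
R = 1 / (1 − 0.2111) = 1.268
Css,max = 3.12 × 1.268 = 3.955 µg/L
Css,min = Css,max × e^(−kτ) = 3.955 × 0.2111 ≈ 0.835 µg/L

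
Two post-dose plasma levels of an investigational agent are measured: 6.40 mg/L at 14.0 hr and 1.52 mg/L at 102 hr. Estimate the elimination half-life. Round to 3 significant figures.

k = ln(C₁/C₂) / (t₂ − t₁) = ln(6.40/1.52) / (102 − 14.0)
  = 1.438 / 88.00 = 0.01634 hr⁻¹
t½ = ln 2 / k = ln 2 / 0.01634 ≈ 42.4 hours

42.4 hours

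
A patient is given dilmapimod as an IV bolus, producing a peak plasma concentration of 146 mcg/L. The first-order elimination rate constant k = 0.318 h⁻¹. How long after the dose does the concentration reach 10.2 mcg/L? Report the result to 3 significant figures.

C(t) = C₀ e^(−kt)  ⇒  t = ln(C₀/C) / k
t = ln(146/10.2) / 0.3180 = 2.661 / 0.3180 ≈ 8.37 hours

8.37 hours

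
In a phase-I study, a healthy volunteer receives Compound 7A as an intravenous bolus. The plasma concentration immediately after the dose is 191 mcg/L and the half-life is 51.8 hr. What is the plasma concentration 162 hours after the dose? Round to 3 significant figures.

k = ln 2 / 51.8 = 0.01338 hr⁻¹
162 hr is 3.127 half-lives, so C = 191 × (1/2)^3.127 = 191 × 0.1144 ≈ 21.9 mcg/L

21.9 mcg/L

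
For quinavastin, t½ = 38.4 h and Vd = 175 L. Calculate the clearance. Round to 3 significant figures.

k = ln 2 / t½ = ln 2 / 38.4 = 0.01805 h⁻¹
CL = k · V = 0.01805 × 175 ≈ 3.16 L/h

3.16 L/h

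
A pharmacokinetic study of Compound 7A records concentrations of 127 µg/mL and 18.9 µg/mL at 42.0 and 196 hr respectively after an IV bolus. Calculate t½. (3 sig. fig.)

56.0 hours

k = ln(C₁/C₂) / (t₂ − t₁) = ln(127/18.9) / (196 − 42.0)
  = 1.905 / 154.0 = 0.01237 hr⁻¹
t½ = ln 2 / k = ln 2 / 0.01237 ≈ 56.0 hours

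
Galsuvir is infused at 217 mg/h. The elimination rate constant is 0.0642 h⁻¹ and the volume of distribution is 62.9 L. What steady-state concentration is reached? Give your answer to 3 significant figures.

CL = k · V = 0.0642 × 62.9 = 4.038 L/h
Css = rate / CL = 217 / 4.038 ≈ 53.7 µg/mL

53.7 µg/mL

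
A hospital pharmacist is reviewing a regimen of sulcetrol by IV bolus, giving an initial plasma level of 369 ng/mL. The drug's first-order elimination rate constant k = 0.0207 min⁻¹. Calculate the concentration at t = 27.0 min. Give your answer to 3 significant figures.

211 ng/mL

C(t) = C₀ e^(−kt) = 369 × e^(−0.02070 × 27.0) = 369 × e^(−0.5589) = 369 × 0.5718 ≈ 211 ng/mL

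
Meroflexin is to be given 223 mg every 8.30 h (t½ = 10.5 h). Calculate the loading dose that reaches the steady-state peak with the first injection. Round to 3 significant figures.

k = ln 2 / 10.5 = 0.06601 h⁻¹
Accumulation ratio R = 1 / (1 − e^(−kτ)) = 1 / (1 − e^(−0.06601×8.30)) = 1 / (1 − 0.5782) = 2.371
Loading dose = maintenance dose × R = 223 × 2.371 ≈ 529 mg

529 mg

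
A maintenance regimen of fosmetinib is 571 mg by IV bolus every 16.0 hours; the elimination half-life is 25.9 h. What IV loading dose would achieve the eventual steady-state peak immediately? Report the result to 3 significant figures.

1640 mg

k = ln 2 / 25.9 = 0.02676 h⁻¹
Accumulation ratio R = 1 / (1 − e^(−kτ)) = 1 / (1 − e^(−0.02676×16.0)) = 1 / (1 − 0.6517) = 2.871
Loading dose = maintenance dose × R = 571 × 2.871 ≈ 1640 mg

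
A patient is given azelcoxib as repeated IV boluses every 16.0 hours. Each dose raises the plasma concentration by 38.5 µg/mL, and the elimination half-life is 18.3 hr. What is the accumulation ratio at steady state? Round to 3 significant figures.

2.20

k = ln 2 / 18.3 = 0.03788 hr⁻¹
Fraction remaining after one interval: e^(−kτ) = e^(−0.03788 × 16.0) = 0.5455
R = 1 / (1 − 0.5455) = 1 / 0.4545 ≈ 2.20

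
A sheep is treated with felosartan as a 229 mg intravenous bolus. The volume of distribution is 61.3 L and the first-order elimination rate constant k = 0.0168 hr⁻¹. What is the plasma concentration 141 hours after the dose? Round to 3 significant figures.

C₀ = dose / V = 229 / 61.3 = 3.736 µg/mL
C(t) = C₀ e^(−kt) = 3.736 × e^(−0.01680 × 141) = 3.736 × e^(−2.369) = 3.736 × 0.09359 ≈ 0.350 µg/mL

0.350 µg/mL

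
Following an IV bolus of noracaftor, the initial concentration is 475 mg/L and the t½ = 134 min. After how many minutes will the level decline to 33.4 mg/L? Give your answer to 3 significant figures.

k = ln 2 / 134 = 0.005173 min⁻¹
C(t) = C₀ e^(−kt)  ⇒  t = ln(C₀/C) / k
t = ln(475/33.4) / 0.005173 = 2.655 / 0.005173 ≈ 513 minutes

513 minutes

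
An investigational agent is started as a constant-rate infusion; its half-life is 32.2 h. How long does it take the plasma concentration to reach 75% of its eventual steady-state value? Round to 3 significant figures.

64.4 hours

k = ln 2 / 32.2 = 0.02153 h⁻¹
f = 1 − e^(−kt)  ⇒  t = −ln(1 − f) / k
t = −ln(1 − 0.75) / 0.02153 = 1.386 / 0.02153 ≈ 64.4 hours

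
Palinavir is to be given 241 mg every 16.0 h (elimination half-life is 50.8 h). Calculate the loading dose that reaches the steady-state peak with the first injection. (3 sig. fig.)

1230 mg

k = ln 2 / 50.8 = 0.01364 h⁻¹
Accumulation ratio R = 1 / (1 − e^(−kτ)) = 1 / (1 − e^(−0.01364×16.0)) = 1 / (1 − 0.8039) = 5.099
Loading dose = maintenance dose × R = 241 × 5.099 ≈ 1230 mg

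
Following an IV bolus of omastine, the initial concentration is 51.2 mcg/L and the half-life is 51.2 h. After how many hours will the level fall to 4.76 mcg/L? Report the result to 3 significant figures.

k = ln 2 / 51.2 = 0.01354 h⁻¹
C(t) = C₀ e^(−kt)  ⇒  t = ln(C₀/C) / k
t = ln(51.2/4.76) / 0.01354 = 2.375 / 0.01354 ≈ 175 hours

175 hours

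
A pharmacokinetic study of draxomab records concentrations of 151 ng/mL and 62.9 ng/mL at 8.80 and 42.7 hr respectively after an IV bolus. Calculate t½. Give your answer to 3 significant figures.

26.8 hours

k = ln(C₁/C₂) / (t₂ − t₁) = ln(151/62.9) / (42.7 − 8.80)
  = 0.8757 / 33.90 = 0.02583 hr⁻¹
t½ = ln 2 / k = ln 2 / 0.02583 ≈ 26.8 hours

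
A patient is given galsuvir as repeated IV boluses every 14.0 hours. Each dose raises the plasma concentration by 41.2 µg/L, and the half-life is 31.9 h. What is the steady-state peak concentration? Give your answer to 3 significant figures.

157 µg/L

k = ln 2 / 31.9 = 0.02173 h⁻¹
Fraction remaining after one interval: e^(−kτ) = e^(−0.02173 × 14.0) = 0.7377
R = 1 / (1 − 0.7377) = 3.813
Css,max = 41.2 × 3.813 ≈ 157 µg/L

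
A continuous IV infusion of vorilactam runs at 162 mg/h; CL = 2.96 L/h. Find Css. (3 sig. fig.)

54.7 µg/mL

Css = infusion rate / CL = 162 / 2.96 ≈ 54.7 µg/mL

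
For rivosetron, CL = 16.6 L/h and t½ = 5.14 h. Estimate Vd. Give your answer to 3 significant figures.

k = ln 2 / t½ = ln 2 / 5.14 = 0.1349 h⁻¹
V = CL / k = 16.6 / 0.1349 ≈ 123 L

123 L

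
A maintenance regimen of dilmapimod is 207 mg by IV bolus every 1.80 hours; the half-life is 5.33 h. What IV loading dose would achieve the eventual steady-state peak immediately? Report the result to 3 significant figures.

k = ln 2 / 5.33 = 0.1300 h⁻¹
Accumulation ratio R = 1 / (1 − e^(−kτ)) = 1 / (1 − e^(−0.1300×1.80)) = 1 / (1 − 0.7913) = 4.791
Loading dose = maintenance dose × R = 207 × 4.791 ≈ 992 mg

992 mg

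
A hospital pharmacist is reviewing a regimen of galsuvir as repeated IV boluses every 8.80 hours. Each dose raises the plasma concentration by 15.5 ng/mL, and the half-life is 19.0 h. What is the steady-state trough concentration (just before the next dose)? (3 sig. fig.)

40.9 ng/mL

k = ln 2 / 19.0 = 0.03648 h⁻¹
Fraction remaining after one interval: e^(−kτ) = e^(−0.03648 × 8.80) = 0.7254
R = 1 / (1 − 0.7254) = 3.642
Css,max = 15.5 × 3.642 = 56.45 ng/mL
Css,min = Css,max × e^(−kτ) = 56.45 × 0.7254 ≈ 40.9 ng/mL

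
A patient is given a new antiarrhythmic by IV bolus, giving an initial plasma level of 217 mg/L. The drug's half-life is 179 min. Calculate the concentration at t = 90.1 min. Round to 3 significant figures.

153 mg/L

k = ln 2 / 179 = 0.003872 min⁻¹
90.1 min is 0.5034 half-lives, so C = 217 × (1/2)^0.5034 = 217 × 0.7055 ≈ 153 mg/L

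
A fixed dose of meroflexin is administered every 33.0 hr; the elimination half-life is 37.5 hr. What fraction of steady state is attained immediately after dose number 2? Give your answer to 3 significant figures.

0.705

k = ln 2 / 37.5 = 0.01848 hr⁻¹
f_n = 1 − e^(−nkτ) = 1 − e^(−2 × 0.01848 × 33.0) = 1 − e^(−1.220) = 1 − 0.2952 ≈ 0.705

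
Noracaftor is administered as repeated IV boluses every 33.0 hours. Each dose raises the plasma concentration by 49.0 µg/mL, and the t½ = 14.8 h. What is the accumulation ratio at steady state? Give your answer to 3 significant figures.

1.27

k = ln 2 / 14.8 = 0.04683 h⁻¹
Fraction remaining after one interval: e^(−kτ) = e^(−0.04683 × 33.0) = 0.2132
R = 1 / (1 − 0.2132) = 1 / 0.7868 ≈ 1.27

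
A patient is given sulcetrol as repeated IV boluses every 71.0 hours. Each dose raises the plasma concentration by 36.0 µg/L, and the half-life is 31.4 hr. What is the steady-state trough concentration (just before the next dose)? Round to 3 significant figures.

k = ln 2 / 31.4 = 0.02207 hr⁻¹
Fraction remaining after one interval: e^(−kτ) = e^(−0.02207 × 71.0) = 0.2086
R = 1 / (1 − 0.2086) = 1.264
Css,max = 36.0 × 1.264 = 45.49 µg/L
Css,min = Css,max × e^(−kτ) = 45.49 × 0.2086 ≈ 9.49 µg/L

9.49 µg/L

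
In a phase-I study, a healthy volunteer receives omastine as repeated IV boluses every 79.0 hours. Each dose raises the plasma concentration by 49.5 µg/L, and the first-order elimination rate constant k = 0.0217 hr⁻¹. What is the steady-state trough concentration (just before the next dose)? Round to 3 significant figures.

10.9 µg/L

Fraction remaining after one interval: e^(−kτ) = e^(−0.02170 × 79.0) = 0.1801
R = 1 / (1 − 0.1801) = 1.220
Css,max = 49.5 × 1.220 = 60.37 µg/L
Css,min = Css,max × e^(−kτ) = 60.37 × 0.1801 ≈ 10.9 µg/L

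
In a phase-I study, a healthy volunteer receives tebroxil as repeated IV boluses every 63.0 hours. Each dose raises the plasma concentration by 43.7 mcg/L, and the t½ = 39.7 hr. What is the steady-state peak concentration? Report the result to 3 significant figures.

65.5 mcg/L

k = ln 2 / 39.7 = 0.01746 hr⁻¹
Fraction remaining after one interval: e^(−kτ) = e^(−0.01746 × 63.0) = 0.3329
R = 1 / (1 − 0.3329) = 1.499
Css,max = 43.7 × 1.499 ≈ 65.5 mcg/L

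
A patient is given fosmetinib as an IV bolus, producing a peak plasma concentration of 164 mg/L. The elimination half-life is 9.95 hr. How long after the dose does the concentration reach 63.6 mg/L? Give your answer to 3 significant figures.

k = ln 2 / 9.95 = 0.06966 hr⁻¹
C(t) = C₀ e^(−kt)  ⇒  t = ln(C₀/C) / k
t = ln(164/63.6) / 0.06966 = 0.9473 / 0.06966 ≈ 13.6 hours

13.6 hours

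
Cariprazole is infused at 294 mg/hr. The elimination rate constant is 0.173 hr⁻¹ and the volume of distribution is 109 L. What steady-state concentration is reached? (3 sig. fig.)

15.6 µg/mL

CL = k · V = 0.173 × 109 = 18.86 L/hr
Css = rate / CL = 294 / 18.86 ≈ 15.6 µg/mL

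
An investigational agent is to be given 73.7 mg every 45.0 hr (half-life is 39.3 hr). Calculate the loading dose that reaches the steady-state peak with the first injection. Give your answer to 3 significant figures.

135 mg

k = ln 2 / 39.3 = 0.01764 hr⁻¹
Accumulation ratio R = 1 / (1 − e^(−kτ)) = 1 / (1 − e^(−0.01764×45.0)) = 1 / (1 − 0.4522) = 1.825
Loading dose = maintenance dose × R = 73.7 × 1.825 ≈ 135 mg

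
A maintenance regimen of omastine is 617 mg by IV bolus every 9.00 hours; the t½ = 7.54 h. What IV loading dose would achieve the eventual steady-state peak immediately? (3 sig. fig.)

1100 mg

k = ln 2 / 7.54 = 0.09193 h⁻¹
Accumulation ratio R = 1 / (1 − e^(−kτ)) = 1 / (1 − e^(−0.09193×9.00)) = 1 / (1 − 0.4372) = 1.777
Loading dose = maintenance dose × R = 617 × 1.777 ≈ 1100 mg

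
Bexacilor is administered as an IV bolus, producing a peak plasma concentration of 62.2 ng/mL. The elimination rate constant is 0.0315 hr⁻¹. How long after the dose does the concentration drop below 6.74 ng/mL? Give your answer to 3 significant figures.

C(t) = C₀ e^(−kt)  ⇒  t = ln(C₀/C) / k
t = ln(62.2/6.74) / 0.03150 = 2.222 / 0.03150 ≈ 70.5 hours

70.5 hours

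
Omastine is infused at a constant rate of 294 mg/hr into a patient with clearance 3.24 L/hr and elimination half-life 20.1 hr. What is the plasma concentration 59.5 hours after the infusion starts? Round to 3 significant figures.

79.1 µg/mL

Css = rate / CL = 294 / 3.24 = 90.74 µg/mL
k = ln 2 / 20.1 = 0.03448 hr⁻¹
C(t) = Css (1 − e^(−kt)) = 90.74 × (1 − e^(−2.052)) = 90.74 × 0.8715 ≈ 79.1 µg/mL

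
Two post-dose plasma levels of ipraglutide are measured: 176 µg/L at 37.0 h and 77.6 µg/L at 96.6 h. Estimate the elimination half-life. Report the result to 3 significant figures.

50.4 hours

k = ln(C₁/C₂) / (t₂ − t₁) = ln(176/77.6) / (96.6 − 37.0)
  = 0.8189 / 59.60 = 0.01374 h⁻¹
t½ = ln 2 / k = ln 2 / 0.01374 ≈ 50.4 hours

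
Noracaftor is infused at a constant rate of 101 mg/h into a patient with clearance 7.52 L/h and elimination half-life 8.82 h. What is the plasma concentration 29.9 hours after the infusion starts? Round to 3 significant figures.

12.1 mg/L

Css = rate / CL = 101 / 7.52 = 13.43 mg/L
k = ln 2 / 8.82 = 0.07859 h⁻¹
C(t) = Css (1 − e^(−kt)) = 13.43 × (1 − e^(−2.350)) = 13.43 × 0.9046 ≈ 12.1 mg/L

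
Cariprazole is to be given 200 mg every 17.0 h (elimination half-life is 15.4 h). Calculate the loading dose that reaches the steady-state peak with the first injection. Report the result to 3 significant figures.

k = ln 2 / 15.4 = 0.04501 h⁻¹
Accumulation ratio R = 1 / (1 − e^(−kτ)) = 1 / (1 − e^(−0.04501×17.0)) = 1 / (1 − 0.4653) = 1.870
Loading dose = maintenance dose × R = 200 × 1.870 ≈ 374 mg

374 mg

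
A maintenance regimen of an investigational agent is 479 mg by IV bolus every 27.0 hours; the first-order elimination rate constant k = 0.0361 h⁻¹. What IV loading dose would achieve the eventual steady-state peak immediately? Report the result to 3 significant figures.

769 mg

Accumulation ratio R = 1 / (1 − e^(−kτ)) = 1 / (1 − e^(−0.03610×27.0)) = 1 / (1 − 0.3773) = 1.606
Loading dose = maintenance dose × R = 479 × 1.606 ≈ 769 mg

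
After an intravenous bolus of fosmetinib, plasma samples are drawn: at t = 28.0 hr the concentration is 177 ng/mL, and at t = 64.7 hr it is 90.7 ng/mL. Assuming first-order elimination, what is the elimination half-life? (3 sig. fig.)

k = ln(C₁/C₂) / (t₂ − t₁) = ln(177/90.7) / (64.7 − 28.0)
  = 0.6686 / 36.70 = 0.01822 hr⁻¹
t½ = ln 2 / k = ln 2 / 0.01822 ≈ 38.0 hours

38.0 hours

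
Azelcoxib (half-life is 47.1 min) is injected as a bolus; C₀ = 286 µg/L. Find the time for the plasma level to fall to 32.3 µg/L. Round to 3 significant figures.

k = ln 2 / 47.1 = 0.01472 min⁻¹
C(t) = C₀ e^(−kt)  ⇒  t = ln(C₀/C) / k
t = ln(286/32.3) / 0.01472 = 2.181 / 0.01472 ≈ 148 minutes

148 minutes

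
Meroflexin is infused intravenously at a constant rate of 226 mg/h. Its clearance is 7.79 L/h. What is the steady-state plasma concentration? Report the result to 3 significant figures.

Css = infusion rate / CL = 226 / 7.79 ≈ 29.0 µg/mL

29.0 µg/mL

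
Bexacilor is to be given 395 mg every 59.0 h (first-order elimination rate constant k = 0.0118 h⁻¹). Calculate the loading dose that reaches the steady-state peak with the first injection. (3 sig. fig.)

Accumulation ratio R = 1 / (1 − e^(−kτ)) = 1 / (1 − e^(−0.01180×59.0)) = 1 / (1 − 0.4985) = 1.994
Loading dose = maintenance dose × R = 395 × 1.994 ≈ 788 mg

788 mg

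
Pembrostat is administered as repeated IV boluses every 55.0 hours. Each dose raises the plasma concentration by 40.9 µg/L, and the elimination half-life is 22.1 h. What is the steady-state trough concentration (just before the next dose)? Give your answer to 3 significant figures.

k = ln 2 / 22.1 = 0.03136 h⁻¹
Fraction remaining after one interval: e^(−kτ) = e^(−0.03136 × 55.0) = 0.1782
R = 1 / (1 − 0.1782) = 1.217
Css,max = 40.9 × 1.217 = 49.77 µg/L
Css,min = Css,max × e^(−kτ) = 49.77 × 0.1782 ≈ 8.87 µg/L

8.87 µg/L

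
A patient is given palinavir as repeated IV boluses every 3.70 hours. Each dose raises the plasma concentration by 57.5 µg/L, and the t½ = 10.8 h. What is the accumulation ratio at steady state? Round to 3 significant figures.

k = ln 2 / 10.8 = 0.06418 h⁻¹
Fraction remaining after one interval: e^(−kτ) = e^(−0.06418 × 3.70) = 0.7886
R = 1 / (1 − 0.7886) = 1 / 0.2114 ≈ 4.73

4.73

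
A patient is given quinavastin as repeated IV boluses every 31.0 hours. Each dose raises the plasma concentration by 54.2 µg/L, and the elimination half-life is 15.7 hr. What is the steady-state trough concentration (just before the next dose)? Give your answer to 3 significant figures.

k = ln 2 / 15.7 = 0.04415 hr⁻¹
Fraction remaining after one interval: e^(−kτ) = e^(−0.04415 × 31.0) = 0.2545
R = 1 / (1 − 0.2545) = 1.341
Css,max = 54.2 × 1.341 = 72.70 µg/L
Css,min = Css,max × e^(−kτ) = 72.70 × 0.2545 ≈ 18.5 µg/L

18.5 µg/L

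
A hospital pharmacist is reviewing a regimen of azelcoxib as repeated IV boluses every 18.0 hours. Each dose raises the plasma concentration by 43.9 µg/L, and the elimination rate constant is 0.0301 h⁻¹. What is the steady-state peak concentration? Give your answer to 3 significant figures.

105 µg/L

Fraction remaining after one interval: e^(−kτ) = e^(−0.03010 × 18.0) = 0.5817
R = 1 / (1 − 0.5817) = 2.391
Css,max = 43.9 × 2.391 ≈ 105 µg/L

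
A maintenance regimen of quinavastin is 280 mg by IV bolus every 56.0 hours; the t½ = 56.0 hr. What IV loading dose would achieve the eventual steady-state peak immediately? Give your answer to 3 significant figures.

560 mg

k = ln 2 / 56.0 = 0.01238 hr⁻¹
Accumulation ratio R = 1 / (1 − e^(−kτ)) = 1 / (1 − e^(−0.01238×56.0)) = 1 / (1 − 0.5000) = 2.000
Loading dose = maintenance dose × R = 280 × 2.000 ≈ 560 mg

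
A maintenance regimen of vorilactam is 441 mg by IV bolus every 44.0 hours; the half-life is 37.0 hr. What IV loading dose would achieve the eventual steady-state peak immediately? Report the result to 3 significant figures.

k = ln 2 / 37.0 = 0.01873 hr⁻¹
Accumulation ratio R = 1 / (1 − e^(−kτ)) = 1 / (1 − e^(−0.01873×44.0)) = 1 / (1 − 0.4385) = 1.781
Loading dose = maintenance dose × R = 441 × 1.781 ≈ 785 mg

785 mg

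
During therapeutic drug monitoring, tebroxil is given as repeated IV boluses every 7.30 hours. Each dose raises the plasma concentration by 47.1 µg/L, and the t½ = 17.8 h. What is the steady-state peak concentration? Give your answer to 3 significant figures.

190 µg/L

k = ln 2 / 17.8 = 0.03894 h⁻¹
Fraction remaining after one interval: e^(−kτ) = e^(−0.03894 × 7.30) = 0.7526
R = 1 / (1 − 0.7526) = 4.041
Css,max = 47.1 × 4.041 ≈ 190 µg/L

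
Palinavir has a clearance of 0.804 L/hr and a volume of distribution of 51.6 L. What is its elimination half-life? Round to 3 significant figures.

k = CL / V = 0.804 / 51.6 = 0.01558 hr⁻¹
t½ = ln 2 / k = ln 2 / 0.01558 ≈ 44.5 hours

44.5 hours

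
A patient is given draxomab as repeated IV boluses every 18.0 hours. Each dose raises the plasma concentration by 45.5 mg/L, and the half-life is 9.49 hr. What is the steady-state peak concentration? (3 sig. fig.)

k = ln 2 / 9.49 = 0.07304 hr⁻¹
Fraction remaining after one interval: e^(−kτ) = e^(−0.07304 × 18.0) = 0.2686
R = 1 / (1 − 0.2686) = 1.367
Css,max = 45.5 × 1.367 ≈ 62.2 mg/L

62.2 mg/L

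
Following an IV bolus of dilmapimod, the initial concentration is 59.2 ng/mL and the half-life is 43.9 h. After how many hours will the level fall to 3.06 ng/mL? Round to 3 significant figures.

188 hours

k = ln 2 / 43.9 = 0.01579 h⁻¹
C(t) = C₀ e^(−kt)  ⇒  t = ln(C₀/C) / k
t = ln(59.2/3.06) / 0.01579 = 2.963 / 0.01579 ≈ 188 hours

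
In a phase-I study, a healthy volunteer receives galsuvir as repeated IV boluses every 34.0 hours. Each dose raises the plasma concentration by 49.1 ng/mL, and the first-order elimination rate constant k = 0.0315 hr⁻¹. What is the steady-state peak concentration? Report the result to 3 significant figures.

74.7 ng/mL

Fraction remaining after one interval: e^(−kτ) = e^(−0.03150 × 34.0) = 0.3427
R = 1 / (1 − 0.3427) = 1.521
Css,max = 49.1 × 1.521 ≈ 74.7 ng/mL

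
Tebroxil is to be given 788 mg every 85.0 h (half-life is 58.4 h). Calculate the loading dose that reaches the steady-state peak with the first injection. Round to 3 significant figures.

k = ln 2 / 58.4 = 0.01187 h⁻¹
Accumulation ratio R = 1 / (1 − e^(−kτ)) = 1 / (1 − e^(−0.01187×85.0)) = 1 / (1 − 0.3646) = 1.574
Loading dose = maintenance dose × R = 788 × 1.574 ≈ 1240 mg

1240 mg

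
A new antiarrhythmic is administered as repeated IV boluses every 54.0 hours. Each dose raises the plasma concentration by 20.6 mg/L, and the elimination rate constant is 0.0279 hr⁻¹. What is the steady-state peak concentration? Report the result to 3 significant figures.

Fraction remaining after one interval: e^(−kτ) = e^(−0.02790 × 54.0) = 0.2217
R = 1 / (1 − 0.2217) = 1.285
Css,max = 20.6 × 1.285 ≈ 26.5 mg/L

26.5 mg/L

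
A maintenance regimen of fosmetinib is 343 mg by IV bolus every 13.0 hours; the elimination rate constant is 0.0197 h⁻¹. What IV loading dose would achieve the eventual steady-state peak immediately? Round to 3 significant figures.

Accumulation ratio R = 1 / (1 − e^(−kτ)) = 1 / (1 − e^(−0.01970×13.0)) = 1 / (1 − 0.7741) = 4.426
Loading dose = maintenance dose × R = 343 × 4.426 ≈ 1520 mg

1520 mg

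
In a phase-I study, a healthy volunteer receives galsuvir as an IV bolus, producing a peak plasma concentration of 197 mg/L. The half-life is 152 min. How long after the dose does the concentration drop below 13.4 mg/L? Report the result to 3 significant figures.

k = ln 2 / 152 = 0.004560 min⁻¹
C(t) = C₀ e^(−kt)  ⇒  t = ln(C₀/C) / k
t = ln(197/13.4) / 0.004560 = 2.688 / 0.004560 ≈ 589 minutes

589 minutes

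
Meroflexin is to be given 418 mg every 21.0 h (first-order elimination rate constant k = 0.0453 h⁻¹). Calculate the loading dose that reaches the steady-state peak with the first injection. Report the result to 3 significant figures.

681 mg

Accumulation ratio R = 1 / (1 − e^(−kτ)) = 1 / (1 − e^(−0.04530×21.0)) = 1 / (1 − 0.3862) = 1.629
Loading dose = maintenance dose × R = 418 × 1.629 ≈ 681 mg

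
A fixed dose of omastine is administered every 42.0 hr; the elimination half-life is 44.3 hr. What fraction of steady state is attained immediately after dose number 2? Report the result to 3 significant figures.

0.731

k = ln 2 / 44.3 = 0.01565 hr⁻¹
f_n = 1 − e^(−nkτ) = 1 − e^(−2 × 0.01565 × 42.0) = 1 − e^(−1.314) = 1 − 0.2687 ≈ 0.731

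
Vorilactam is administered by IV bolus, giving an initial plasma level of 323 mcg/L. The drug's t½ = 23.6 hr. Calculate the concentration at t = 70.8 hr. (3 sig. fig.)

40.4 mcg/L

k = ln 2 / 23.6 = 0.02937 hr⁻¹
70.8 hr is 3.000 half-lives, so C = 323 × (1/2)^3.000 = 323 × 0.1250 ≈ 40.4 mcg/L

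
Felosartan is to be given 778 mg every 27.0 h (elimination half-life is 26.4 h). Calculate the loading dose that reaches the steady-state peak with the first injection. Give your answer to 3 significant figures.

1530 mg

k = ln 2 / 26.4 = 0.02626 h⁻¹
Accumulation ratio R = 1 / (1 − e^(−kτ)) = 1 / (1 − e^(−0.02626×27.0)) = 1 / (1 − 0.4922) = 1.969
Loading dose = maintenance dose × R = 778 × 1.969 ≈ 1530 mg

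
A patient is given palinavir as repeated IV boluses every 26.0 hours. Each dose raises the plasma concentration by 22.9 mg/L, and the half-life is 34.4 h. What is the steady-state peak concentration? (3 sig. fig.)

k = ln 2 / 34.4 = 0.02015 h⁻¹
Fraction remaining after one interval: e^(−kτ) = e^(−0.02015 × 26.0) = 0.5922
R = 1 / (1 − 0.5922) = 2.452
Css,max = 22.9 × 2.452 ≈ 56.2 mg/L

56.2 mg/L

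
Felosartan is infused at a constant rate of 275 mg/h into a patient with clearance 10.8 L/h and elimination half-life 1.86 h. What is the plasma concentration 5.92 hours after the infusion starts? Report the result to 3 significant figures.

22.7 µg/mL

Css = rate / CL = 275 / 10.8 = 25.46 µg/mL
k = ln 2 / 1.86 = 0.3727 h⁻¹
C(t) = Css (1 − e^(−kt)) = 25.46 × (1 − e^(−2.206)) = 25.46 × 0.8899 ≈ 22.7 µg/mL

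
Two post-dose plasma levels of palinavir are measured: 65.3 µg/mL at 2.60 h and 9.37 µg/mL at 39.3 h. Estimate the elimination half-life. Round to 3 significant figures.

13.1 hours

k = ln(C₁/C₂) / (t₂ − t₁) = ln(65.3/9.37) / (39.3 − 2.60)
  = 1.941 / 36.70 = 0.05290 h⁻¹
t½ = ln 2 / k = ln 2 / 0.05290 ≈ 13.1 hours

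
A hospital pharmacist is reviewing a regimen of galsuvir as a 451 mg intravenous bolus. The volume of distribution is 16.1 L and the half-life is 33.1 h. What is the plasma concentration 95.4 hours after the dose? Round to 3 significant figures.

C₀ = dose / V = 451 / 16.1 = 28.01 µg/mL
k = ln 2 / 33.1 = 0.02094 h⁻¹
C(t) = C₀ e^(−kt) = 28.01 × e^(−0.02094 × 95.4) = 28.01 × e^(−1.998) = 28.01 × 0.1356 ≈ 3.80 µg/mL

3.80 µg/mL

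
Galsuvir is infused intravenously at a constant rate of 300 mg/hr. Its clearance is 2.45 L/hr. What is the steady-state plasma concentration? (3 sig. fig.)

Css = infusion rate / CL = 300 / 2.45 ≈ 122 mg/L

122 mg/L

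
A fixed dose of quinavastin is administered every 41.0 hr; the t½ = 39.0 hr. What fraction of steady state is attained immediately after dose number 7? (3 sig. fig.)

0.994

k = ln 2 / 39.0 = 0.01777 hr⁻¹
f_n = 1 − e^(−nkτ) = 1 − e^(−7 × 0.01777 × 41.0) = 1 − e^(−5.101) = 1 − 0.006092 ≈ 0.994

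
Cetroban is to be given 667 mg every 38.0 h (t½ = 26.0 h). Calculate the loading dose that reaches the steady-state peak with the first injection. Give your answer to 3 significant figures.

k = ln 2 / 26.0 = 0.02666 h⁻¹
Accumulation ratio R = 1 / (1 − e^(−kτ)) = 1 / (1 − e^(−0.02666×38.0)) = 1 / (1 − 0.3631) = 1.570
Loading dose = maintenance dose × R = 667 × 1.570 ≈ 1050 mg

1050 mg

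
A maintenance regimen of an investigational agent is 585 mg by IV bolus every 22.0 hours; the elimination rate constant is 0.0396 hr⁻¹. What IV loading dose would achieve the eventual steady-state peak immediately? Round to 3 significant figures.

Accumulation ratio R = 1 / (1 − e^(−kτ)) = 1 / (1 − e^(−0.03960×22.0)) = 1 / (1 − 0.4184) = 1.720
Loading dose = maintenance dose × R = 585 × 1.720 ≈ 1010 mg

1010 mg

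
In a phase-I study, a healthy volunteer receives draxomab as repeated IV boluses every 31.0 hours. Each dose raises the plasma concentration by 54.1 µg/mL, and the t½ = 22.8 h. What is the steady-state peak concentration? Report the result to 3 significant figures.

88.6 µg/mL

k = ln 2 / 22.8 = 0.03040 h⁻¹
Fraction remaining after one interval: e^(−kτ) = e^(−0.03040 × 31.0) = 0.3897
R = 1 / (1 − 0.3897) = 1.638
Css,max = 54.1 × 1.638 ≈ 88.6 µg/mL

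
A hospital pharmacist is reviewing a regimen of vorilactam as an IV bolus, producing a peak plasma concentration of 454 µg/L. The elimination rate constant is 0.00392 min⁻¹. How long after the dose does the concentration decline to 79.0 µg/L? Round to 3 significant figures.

446 minutes

C(t) = C₀ e^(−kt)  ⇒  t = ln(C₀/C) / k
t = ln(454/79.0) / 0.003920 = 1.749 / 0.003920 ≈ 446 minutes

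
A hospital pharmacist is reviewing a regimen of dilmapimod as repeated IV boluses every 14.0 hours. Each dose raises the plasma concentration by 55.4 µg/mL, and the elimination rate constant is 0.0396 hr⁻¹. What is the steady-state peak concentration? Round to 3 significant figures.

Fraction remaining after one interval: e^(−kτ) = e^(−0.03960 × 14.0) = 0.5744
R = 1 / (1 − 0.5744) = 2.350
Css,max = 55.4 × 2.350 ≈ 130 µg/mL

130 µg/mL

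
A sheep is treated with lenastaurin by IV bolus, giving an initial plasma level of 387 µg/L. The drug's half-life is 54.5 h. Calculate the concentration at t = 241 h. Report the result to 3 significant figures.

k = ln 2 / 54.5 = 0.01272 h⁻¹
C(t) = C₀ e^(−kt) = 387 × e^(−0.01272 × 241) = 387 × e^(−3.065) = 387 × 0.04665 ≈ 18.1 µg/L

18.1 µg/L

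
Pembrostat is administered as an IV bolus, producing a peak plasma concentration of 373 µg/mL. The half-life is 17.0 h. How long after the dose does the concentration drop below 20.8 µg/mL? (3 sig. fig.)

k = ln 2 / 17.0 = 0.04077 h⁻¹
C(t) = C₀ e^(−kt)  ⇒  t = ln(C₀/C) / k
t = ln(373/20.8) / 0.04077 = 2.887 / 0.04077 ≈ 70.8 hours

70.8 hours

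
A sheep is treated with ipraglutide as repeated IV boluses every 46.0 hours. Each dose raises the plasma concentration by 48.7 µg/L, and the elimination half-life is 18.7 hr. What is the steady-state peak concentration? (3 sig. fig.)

k = ln 2 / 18.7 = 0.03707 hr⁻¹
Fraction remaining after one interval: e^(−kτ) = e^(−0.03707 × 46.0) = 0.1818
R = 1 / (1 − 0.1818) = 1.222
Css,max = 48.7 × 1.222 ≈ 59.5 µg/L

59.5 µg/L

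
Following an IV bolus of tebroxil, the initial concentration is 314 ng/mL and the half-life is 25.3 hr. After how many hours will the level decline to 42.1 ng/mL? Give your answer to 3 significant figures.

k = ln 2 / 25.3 = 0.02740 hr⁻¹
C(t) = C₀ e^(−kt)  ⇒  t = ln(C₀/C) / k
t = ln(314/42.1) / 0.02740 = 2.009 / 0.02740 ≈ 73.3 hours

73.3 hours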